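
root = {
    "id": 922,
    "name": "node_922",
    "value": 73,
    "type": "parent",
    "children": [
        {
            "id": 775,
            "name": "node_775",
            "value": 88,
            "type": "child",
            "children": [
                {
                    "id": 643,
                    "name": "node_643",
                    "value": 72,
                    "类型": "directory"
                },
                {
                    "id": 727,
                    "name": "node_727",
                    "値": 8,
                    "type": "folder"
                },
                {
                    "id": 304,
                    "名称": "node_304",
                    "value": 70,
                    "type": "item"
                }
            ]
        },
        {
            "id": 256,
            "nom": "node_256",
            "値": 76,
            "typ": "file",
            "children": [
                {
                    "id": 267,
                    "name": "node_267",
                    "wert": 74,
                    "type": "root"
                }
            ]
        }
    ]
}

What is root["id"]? 922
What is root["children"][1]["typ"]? "file"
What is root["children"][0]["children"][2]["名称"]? "node_304"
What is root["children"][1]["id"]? 256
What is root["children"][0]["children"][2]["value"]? 70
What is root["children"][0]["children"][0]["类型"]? "directory"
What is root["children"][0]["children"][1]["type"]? "folder"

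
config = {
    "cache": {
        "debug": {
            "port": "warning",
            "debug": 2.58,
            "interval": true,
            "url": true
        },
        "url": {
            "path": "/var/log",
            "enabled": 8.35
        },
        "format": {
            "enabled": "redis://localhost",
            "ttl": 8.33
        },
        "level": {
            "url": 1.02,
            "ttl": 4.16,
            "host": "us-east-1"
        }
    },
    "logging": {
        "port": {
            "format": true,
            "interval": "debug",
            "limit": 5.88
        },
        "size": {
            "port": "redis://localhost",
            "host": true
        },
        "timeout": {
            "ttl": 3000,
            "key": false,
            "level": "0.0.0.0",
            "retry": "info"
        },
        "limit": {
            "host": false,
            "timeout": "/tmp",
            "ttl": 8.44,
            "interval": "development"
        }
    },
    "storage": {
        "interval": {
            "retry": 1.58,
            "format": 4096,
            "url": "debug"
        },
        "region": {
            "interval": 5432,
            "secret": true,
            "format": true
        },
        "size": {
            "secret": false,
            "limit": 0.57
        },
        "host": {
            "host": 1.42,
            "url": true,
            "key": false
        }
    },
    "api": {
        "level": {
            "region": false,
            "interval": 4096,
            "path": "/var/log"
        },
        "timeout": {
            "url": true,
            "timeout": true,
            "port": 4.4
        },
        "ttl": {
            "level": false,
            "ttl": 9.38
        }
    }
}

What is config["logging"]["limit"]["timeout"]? "/tmp"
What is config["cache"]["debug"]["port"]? "warning"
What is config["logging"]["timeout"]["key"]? False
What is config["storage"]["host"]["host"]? 1.42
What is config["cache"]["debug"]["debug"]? 2.58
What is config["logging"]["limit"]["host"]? False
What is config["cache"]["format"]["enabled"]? "redis://localhost"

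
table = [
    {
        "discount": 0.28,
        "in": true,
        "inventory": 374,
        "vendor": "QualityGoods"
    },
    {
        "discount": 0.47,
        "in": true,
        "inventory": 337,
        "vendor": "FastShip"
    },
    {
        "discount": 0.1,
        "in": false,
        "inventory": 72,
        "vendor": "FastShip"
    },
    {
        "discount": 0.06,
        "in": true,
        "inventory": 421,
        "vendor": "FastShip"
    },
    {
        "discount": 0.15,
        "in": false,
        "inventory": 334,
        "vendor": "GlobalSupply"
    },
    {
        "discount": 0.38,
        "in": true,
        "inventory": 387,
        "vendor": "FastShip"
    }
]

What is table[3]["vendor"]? "FastShip"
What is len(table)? 6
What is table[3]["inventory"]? 421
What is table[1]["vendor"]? "FastShip"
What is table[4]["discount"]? 0.15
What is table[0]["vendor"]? "QualityGoods"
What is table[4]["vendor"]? "GlobalSupply"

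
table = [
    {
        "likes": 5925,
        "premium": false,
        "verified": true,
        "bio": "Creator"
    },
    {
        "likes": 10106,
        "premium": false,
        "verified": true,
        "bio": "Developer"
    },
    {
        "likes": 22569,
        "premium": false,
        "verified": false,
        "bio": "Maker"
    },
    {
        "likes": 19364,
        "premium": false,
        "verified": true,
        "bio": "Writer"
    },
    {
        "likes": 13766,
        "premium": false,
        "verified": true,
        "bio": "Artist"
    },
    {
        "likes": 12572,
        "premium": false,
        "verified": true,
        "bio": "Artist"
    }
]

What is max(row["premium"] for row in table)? False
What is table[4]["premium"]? False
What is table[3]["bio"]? "Writer"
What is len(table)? 6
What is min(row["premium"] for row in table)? False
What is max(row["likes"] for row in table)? 22569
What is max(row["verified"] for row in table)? True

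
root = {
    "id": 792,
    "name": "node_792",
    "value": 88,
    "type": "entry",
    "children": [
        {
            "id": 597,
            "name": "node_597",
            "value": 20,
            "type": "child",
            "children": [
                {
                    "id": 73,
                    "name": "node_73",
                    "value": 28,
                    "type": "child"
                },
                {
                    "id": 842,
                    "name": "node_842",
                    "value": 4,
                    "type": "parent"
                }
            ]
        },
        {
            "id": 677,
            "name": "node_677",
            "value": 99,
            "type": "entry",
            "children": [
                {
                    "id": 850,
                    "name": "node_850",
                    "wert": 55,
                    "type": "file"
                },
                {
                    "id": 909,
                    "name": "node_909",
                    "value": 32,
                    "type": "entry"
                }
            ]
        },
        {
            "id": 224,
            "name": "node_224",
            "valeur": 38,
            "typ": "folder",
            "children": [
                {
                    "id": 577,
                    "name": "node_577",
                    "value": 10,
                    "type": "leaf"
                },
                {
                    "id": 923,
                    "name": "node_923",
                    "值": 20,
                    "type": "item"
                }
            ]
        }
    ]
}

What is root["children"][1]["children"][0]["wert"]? 55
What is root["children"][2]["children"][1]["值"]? 20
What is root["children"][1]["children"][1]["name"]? "node_909"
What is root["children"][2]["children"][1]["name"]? "node_923"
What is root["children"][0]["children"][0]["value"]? 28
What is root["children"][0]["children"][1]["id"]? 842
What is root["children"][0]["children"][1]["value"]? 4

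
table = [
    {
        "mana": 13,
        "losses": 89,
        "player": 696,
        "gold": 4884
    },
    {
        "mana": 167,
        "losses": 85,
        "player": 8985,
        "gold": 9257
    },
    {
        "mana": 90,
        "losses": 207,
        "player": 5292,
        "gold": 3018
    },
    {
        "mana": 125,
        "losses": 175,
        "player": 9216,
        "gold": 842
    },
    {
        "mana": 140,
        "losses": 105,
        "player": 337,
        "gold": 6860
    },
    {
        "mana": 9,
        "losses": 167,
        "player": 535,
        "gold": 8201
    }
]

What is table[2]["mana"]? 90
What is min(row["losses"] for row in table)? 85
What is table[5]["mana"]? 9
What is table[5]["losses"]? 167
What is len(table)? 6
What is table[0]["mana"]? 13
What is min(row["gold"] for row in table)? 842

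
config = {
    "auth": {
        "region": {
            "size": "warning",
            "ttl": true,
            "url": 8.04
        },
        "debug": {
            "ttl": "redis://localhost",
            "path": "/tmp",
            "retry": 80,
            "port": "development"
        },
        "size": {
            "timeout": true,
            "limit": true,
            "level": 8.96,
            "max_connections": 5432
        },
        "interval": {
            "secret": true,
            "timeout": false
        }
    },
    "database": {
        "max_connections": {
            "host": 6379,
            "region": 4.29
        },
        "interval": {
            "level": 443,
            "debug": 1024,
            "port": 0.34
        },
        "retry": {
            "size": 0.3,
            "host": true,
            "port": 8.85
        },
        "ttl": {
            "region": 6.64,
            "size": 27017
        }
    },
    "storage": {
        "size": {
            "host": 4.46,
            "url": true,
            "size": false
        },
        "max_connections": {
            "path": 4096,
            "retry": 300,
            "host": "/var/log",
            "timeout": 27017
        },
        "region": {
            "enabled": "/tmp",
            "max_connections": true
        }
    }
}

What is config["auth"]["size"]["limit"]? True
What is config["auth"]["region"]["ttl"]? True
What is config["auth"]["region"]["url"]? 8.04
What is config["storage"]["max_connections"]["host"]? "/var/log"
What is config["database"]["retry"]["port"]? 8.85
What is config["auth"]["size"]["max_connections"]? 5432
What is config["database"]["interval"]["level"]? 443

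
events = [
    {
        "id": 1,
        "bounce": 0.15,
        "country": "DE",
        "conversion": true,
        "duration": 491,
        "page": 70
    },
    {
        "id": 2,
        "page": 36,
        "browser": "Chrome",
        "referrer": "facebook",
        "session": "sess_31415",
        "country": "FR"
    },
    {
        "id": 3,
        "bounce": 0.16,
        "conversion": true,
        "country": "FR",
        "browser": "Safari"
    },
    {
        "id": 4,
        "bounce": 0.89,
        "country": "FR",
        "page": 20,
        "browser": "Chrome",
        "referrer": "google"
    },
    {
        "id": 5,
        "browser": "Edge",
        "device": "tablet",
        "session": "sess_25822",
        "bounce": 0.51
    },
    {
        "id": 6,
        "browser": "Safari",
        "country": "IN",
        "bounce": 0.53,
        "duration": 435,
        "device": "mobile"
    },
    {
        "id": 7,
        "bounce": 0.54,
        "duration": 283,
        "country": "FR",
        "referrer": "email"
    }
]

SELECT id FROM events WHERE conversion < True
[]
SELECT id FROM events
[1, 2, 3, 4, 5, 6, 7]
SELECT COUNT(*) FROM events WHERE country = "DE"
1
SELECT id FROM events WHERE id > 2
[3, 4, 5, 6, 7]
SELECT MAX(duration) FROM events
491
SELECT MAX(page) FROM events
70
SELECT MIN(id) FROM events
1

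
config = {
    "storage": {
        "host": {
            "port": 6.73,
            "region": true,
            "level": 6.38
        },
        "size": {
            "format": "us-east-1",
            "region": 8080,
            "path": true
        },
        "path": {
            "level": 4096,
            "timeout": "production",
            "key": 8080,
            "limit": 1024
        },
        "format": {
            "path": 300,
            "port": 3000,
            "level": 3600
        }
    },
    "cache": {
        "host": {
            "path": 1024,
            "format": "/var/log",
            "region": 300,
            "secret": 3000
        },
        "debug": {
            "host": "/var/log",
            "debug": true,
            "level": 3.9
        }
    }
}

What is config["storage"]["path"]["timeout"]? "production"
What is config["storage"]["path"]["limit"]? 1024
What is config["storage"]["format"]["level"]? 3600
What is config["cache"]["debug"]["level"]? 3.9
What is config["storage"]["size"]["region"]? 8080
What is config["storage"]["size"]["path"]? True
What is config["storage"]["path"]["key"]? 8080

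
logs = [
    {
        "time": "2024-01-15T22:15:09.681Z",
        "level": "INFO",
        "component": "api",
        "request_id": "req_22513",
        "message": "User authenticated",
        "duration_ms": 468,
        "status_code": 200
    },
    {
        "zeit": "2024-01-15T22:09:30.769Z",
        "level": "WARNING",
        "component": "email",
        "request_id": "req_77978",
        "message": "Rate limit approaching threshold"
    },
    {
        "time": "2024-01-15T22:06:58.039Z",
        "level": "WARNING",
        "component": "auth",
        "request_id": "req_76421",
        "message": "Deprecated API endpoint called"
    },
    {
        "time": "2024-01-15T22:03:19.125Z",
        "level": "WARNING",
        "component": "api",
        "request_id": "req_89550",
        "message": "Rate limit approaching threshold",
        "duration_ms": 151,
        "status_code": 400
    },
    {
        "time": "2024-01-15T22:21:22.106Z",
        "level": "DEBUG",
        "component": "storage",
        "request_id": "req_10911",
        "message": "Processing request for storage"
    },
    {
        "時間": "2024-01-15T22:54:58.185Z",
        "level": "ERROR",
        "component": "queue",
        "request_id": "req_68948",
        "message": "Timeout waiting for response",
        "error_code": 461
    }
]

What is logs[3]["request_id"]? "req_89550"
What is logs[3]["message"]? "Rate limit approaching threshold"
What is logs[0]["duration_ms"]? 468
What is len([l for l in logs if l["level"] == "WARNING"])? 3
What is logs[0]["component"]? "api"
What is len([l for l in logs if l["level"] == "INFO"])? 1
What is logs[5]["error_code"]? 461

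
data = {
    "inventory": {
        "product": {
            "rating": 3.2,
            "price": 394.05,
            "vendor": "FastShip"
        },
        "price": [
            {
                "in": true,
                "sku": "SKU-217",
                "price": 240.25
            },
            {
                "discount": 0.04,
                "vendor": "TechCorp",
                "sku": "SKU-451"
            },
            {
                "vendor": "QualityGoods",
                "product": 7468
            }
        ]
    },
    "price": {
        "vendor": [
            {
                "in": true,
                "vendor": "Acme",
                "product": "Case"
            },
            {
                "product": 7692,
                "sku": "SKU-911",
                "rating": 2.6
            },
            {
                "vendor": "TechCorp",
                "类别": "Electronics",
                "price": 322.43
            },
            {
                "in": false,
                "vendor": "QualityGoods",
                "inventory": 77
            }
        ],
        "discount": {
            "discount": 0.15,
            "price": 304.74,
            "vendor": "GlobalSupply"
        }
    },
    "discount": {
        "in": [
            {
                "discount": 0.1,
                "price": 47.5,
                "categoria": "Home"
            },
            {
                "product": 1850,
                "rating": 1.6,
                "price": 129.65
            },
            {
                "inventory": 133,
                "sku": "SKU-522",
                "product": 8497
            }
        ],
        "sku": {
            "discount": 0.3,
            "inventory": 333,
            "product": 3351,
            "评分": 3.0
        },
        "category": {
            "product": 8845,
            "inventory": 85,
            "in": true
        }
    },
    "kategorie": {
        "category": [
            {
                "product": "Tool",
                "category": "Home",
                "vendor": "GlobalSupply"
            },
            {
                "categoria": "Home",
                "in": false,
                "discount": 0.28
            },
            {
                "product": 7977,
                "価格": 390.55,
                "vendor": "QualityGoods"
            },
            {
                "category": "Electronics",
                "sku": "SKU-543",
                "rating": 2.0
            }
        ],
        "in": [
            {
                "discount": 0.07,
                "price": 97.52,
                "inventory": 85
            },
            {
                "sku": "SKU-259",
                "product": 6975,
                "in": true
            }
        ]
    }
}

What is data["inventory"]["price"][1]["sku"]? "SKU-451"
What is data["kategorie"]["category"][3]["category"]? "Electronics"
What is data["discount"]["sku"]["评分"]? 3.0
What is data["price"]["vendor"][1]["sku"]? "SKU-911"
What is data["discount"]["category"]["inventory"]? 85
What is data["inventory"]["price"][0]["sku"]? "SKU-217"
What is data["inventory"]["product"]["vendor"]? "FastShip"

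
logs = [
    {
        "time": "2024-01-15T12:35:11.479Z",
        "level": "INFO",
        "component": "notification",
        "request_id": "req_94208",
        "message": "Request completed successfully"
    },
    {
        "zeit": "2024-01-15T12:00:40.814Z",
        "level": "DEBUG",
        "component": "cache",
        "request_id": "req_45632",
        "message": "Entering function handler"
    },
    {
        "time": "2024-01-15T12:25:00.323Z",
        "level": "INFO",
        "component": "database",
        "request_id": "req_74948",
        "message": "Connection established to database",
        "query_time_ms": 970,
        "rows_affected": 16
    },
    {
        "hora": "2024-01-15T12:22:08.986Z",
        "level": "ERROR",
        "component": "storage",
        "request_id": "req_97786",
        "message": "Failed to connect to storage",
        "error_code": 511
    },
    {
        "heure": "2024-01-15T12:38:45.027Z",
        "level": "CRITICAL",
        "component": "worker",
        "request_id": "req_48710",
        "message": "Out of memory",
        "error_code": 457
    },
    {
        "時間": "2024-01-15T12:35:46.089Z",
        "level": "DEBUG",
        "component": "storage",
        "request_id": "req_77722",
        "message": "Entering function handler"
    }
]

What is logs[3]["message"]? "Failed to connect to storage"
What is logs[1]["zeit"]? "2024-01-15T12:00:40.814Z"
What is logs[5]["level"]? "DEBUG"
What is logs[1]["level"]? "DEBUG"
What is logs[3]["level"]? "ERROR"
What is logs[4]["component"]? "worker"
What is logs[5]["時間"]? "2024-01-15T12:35:46.089Z"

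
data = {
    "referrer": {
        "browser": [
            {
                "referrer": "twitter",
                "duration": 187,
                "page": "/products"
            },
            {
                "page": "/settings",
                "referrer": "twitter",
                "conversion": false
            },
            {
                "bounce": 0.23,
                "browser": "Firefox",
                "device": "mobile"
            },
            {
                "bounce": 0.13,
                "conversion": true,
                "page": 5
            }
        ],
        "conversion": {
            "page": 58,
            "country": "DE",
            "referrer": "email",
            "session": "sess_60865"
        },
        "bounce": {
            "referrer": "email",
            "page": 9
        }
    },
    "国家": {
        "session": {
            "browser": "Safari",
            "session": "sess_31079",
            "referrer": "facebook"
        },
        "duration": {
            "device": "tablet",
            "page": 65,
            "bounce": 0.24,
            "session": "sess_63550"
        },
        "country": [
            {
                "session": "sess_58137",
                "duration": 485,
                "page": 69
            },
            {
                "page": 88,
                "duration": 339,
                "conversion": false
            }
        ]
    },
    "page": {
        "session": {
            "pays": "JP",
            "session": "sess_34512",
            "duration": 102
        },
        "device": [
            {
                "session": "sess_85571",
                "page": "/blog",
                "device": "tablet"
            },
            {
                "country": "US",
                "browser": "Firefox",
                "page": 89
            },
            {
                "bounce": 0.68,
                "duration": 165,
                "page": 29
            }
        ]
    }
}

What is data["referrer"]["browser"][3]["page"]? 5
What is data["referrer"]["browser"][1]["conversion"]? False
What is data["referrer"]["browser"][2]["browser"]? "Firefox"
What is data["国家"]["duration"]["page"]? 65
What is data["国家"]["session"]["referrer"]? "facebook"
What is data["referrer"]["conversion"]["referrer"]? "email"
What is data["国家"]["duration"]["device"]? "tablet"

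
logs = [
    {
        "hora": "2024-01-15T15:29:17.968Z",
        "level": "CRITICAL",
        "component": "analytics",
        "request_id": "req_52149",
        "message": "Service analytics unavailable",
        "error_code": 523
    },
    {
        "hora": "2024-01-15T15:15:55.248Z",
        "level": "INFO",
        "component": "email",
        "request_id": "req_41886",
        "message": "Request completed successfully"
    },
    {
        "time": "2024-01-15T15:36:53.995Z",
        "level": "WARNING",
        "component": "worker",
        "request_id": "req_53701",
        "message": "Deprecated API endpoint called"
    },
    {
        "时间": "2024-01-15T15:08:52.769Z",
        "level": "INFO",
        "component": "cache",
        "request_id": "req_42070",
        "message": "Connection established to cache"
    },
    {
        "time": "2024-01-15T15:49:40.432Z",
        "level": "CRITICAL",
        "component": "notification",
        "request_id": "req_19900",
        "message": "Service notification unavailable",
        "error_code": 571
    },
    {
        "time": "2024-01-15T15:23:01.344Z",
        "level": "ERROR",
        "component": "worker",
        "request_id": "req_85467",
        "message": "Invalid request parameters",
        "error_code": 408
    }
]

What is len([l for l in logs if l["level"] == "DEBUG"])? 0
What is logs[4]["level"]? "CRITICAL"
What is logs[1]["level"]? "INFO"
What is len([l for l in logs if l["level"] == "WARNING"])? 1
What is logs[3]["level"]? "INFO"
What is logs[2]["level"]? "WARNING"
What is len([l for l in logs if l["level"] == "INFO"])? 2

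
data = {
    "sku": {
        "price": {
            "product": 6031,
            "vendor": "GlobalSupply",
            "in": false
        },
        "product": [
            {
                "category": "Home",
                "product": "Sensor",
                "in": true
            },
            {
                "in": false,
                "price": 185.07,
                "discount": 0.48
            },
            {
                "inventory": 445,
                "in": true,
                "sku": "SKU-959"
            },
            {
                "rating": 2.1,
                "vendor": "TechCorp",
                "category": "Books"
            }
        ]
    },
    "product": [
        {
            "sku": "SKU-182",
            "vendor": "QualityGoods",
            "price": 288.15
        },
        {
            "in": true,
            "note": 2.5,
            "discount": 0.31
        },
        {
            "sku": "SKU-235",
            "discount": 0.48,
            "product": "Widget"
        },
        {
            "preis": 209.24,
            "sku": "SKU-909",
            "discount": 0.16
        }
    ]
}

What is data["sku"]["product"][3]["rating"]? 2.1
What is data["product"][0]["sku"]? "SKU-182"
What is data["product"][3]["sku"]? "SKU-909"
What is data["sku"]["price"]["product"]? 6031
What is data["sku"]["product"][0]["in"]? True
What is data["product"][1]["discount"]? 0.31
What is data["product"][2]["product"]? "Widget"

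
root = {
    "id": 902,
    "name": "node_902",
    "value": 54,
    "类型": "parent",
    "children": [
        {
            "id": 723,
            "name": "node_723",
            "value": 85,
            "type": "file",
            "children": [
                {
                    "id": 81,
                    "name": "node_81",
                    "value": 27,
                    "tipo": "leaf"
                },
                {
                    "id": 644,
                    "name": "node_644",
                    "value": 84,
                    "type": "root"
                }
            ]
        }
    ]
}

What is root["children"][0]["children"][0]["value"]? 27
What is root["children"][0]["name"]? "node_723"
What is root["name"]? "node_902"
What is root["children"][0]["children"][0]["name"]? "node_81"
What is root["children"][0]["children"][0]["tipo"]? "leaf"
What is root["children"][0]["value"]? 85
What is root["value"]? 54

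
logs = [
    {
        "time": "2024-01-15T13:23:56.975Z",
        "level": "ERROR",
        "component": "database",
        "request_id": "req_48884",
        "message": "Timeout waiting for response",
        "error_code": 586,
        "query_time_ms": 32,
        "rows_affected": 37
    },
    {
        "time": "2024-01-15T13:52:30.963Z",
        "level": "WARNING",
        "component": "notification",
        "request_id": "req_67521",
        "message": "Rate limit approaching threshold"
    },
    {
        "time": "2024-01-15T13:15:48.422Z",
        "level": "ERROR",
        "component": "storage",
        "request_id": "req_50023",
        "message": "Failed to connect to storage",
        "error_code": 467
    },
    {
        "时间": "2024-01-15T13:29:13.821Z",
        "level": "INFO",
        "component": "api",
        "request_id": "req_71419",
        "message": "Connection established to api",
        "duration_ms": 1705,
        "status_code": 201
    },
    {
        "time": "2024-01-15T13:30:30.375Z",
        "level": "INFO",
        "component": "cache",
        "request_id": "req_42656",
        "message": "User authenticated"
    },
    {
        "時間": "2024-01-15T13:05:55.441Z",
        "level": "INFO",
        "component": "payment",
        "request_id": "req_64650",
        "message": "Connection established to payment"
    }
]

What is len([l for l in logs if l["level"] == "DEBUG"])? 0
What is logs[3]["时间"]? "2024-01-15T13:29:13.821Z"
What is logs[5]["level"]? "INFO"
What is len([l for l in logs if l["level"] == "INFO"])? 3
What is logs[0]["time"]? "2024-01-15T13:23:56.975Z"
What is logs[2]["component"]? "storage"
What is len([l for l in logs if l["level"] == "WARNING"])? 1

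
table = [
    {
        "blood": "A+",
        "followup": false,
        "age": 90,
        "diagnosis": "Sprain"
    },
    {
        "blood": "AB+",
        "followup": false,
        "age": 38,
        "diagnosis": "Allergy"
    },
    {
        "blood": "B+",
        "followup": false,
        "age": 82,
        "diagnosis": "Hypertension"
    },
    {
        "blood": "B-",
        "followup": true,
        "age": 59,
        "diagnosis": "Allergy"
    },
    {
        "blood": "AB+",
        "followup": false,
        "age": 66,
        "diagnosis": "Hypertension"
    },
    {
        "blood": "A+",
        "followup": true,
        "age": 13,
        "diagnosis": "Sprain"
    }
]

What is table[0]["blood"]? "A+"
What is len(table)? 6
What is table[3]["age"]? 59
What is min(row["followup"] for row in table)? False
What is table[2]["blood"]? "B+"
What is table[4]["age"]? 66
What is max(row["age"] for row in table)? 90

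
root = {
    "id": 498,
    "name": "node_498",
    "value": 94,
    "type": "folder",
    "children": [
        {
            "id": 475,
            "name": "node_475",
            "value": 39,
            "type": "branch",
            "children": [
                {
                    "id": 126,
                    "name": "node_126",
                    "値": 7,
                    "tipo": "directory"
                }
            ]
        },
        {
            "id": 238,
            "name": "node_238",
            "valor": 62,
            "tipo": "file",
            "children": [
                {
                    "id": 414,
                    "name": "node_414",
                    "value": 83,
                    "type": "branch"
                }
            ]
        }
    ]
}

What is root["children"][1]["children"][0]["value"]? 83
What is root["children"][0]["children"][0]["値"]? 7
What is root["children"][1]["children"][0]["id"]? 414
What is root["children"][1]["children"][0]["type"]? "branch"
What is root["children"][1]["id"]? 238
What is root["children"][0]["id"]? 475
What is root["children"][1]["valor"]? 62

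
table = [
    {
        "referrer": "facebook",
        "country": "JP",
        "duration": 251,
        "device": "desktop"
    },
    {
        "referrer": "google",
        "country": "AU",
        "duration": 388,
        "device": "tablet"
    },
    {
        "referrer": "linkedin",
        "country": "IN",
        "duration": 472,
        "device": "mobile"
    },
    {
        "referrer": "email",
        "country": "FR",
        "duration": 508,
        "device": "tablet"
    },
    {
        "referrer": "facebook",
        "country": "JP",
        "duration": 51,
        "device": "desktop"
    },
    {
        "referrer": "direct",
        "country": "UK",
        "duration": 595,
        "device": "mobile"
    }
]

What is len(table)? 6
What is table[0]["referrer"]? "facebook"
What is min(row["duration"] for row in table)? 51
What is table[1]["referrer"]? "google"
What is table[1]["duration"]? 388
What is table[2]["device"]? "mobile"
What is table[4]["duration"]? 51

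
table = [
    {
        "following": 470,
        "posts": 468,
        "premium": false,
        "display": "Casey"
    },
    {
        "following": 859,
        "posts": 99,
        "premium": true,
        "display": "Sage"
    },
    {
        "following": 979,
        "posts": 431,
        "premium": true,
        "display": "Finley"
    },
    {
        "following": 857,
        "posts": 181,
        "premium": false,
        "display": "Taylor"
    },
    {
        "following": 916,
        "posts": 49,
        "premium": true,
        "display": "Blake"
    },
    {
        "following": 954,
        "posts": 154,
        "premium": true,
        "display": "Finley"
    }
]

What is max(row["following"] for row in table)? 979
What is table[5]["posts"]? 154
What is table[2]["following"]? 979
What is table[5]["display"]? "Finley"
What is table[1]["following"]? 859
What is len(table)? 6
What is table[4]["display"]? "Blake"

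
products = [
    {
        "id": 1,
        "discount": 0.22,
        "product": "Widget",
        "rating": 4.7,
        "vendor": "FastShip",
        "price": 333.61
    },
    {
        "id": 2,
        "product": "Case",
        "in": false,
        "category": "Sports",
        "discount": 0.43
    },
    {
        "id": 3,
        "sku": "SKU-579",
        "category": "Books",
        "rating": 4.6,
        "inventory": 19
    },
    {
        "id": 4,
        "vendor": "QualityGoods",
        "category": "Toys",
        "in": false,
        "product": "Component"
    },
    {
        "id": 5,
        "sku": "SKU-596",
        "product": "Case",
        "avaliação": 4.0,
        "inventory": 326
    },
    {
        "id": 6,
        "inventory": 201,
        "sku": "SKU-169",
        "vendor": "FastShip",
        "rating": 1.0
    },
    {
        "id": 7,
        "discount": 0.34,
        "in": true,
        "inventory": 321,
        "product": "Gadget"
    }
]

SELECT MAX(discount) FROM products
0.43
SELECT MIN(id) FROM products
1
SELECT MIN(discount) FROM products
0.22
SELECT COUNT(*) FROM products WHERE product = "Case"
2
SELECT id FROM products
[1, 2, 3, 4, 5, 6, 7]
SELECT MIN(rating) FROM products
1.0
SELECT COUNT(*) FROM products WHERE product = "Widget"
1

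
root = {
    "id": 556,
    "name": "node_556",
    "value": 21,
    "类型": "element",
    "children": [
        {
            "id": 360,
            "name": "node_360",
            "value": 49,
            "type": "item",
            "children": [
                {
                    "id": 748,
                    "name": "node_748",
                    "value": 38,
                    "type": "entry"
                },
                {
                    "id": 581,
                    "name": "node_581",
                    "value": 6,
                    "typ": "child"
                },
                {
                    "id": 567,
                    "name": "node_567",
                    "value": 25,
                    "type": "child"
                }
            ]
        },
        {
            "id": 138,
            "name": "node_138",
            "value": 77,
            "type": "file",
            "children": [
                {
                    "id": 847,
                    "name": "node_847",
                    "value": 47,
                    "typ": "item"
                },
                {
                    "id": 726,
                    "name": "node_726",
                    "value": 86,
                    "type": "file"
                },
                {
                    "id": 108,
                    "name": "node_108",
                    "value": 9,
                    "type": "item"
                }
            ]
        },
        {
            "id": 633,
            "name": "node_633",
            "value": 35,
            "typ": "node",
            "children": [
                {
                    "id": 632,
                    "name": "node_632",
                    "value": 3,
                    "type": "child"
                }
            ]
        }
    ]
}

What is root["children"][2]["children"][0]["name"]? "node_632"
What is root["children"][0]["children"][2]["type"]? "child"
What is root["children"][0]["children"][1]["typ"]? "child"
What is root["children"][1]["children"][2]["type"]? "item"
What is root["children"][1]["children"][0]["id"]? 847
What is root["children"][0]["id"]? 360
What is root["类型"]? "element"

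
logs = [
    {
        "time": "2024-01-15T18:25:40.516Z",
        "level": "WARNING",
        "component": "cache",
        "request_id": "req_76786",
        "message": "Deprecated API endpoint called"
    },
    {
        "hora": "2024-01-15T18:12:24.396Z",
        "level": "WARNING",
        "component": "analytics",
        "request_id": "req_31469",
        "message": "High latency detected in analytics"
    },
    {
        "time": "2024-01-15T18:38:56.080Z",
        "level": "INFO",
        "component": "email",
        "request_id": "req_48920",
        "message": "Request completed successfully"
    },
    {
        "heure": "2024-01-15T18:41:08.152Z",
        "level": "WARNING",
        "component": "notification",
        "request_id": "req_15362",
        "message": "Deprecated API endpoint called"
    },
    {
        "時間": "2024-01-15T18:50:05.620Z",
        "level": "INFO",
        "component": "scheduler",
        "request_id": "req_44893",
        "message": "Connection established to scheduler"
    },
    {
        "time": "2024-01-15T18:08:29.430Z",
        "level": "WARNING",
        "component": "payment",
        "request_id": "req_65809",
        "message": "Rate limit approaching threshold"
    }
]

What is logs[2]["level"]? "INFO"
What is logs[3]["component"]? "notification"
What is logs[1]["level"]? "WARNING"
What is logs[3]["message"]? "Deprecated API endpoint called"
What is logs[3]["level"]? "WARNING"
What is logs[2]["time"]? "2024-01-15T18:38:56.080Z"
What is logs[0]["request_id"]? "req_76786"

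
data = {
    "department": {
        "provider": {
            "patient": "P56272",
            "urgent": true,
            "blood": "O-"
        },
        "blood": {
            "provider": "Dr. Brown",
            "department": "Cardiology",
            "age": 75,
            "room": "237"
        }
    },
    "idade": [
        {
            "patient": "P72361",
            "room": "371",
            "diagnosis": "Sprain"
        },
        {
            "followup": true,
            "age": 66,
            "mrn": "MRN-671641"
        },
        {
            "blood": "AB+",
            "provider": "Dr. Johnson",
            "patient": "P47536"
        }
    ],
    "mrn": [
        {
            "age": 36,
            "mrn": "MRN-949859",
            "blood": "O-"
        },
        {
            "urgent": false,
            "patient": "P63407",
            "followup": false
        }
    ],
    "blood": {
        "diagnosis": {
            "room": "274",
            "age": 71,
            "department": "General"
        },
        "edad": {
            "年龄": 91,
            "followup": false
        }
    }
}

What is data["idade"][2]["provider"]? "Dr. Johnson"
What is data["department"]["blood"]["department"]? "Cardiology"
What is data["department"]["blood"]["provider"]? "Dr. Brown"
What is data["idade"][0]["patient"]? "P72361"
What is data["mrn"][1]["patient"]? "P63407"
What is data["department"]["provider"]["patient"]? "P56272"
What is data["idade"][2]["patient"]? "P47536"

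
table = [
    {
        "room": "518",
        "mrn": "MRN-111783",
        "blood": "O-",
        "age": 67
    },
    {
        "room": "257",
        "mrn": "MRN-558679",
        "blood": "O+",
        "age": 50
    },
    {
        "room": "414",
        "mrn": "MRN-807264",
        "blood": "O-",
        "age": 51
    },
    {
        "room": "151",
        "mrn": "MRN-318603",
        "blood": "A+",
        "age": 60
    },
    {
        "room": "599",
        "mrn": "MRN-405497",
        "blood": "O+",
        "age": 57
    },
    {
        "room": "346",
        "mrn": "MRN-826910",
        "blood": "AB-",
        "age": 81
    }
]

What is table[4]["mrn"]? "MRN-405497"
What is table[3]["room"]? "151"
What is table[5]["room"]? "346"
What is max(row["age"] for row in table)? 81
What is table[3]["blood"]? "A+"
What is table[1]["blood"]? "O+"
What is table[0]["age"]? 67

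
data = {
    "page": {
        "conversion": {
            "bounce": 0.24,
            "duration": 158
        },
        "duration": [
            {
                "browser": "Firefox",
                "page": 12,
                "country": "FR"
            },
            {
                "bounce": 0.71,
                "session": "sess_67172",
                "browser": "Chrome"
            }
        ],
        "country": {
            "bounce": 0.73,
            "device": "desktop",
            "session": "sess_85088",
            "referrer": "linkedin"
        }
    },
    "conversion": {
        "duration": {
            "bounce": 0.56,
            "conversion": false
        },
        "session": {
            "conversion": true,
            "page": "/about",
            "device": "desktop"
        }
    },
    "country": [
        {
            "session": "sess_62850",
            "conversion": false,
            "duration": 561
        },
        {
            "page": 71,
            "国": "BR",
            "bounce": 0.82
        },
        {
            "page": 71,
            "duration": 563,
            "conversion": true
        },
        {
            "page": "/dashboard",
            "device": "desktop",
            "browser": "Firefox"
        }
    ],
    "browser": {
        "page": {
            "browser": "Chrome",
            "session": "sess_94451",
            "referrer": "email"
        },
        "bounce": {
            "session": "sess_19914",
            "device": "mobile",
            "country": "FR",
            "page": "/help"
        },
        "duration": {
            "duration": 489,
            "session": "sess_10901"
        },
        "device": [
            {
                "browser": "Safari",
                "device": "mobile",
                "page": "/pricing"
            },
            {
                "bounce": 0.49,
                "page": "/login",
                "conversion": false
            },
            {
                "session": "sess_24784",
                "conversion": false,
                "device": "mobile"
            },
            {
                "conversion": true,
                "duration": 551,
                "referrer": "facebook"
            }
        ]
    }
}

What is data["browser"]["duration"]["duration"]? 489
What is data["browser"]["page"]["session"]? "sess_94451"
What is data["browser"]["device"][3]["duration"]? 551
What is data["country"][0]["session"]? "sess_62850"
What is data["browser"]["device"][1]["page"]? "/login"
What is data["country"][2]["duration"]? 563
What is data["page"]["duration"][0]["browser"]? "Firefox"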